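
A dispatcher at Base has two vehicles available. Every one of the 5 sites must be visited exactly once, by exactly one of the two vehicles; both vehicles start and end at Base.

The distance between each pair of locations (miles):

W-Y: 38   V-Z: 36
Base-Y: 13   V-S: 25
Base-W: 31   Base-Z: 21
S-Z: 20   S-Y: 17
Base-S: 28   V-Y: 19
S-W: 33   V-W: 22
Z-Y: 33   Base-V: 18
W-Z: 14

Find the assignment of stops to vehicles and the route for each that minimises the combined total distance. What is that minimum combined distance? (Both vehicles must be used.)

There are 2^4 − 1 = 15 ways to divide the 5 stops into two non-empty groups. For each, the best each vehicle can do is its own shortest tour through its group:
  {V} + {S, W, Z, Y}: 36 + 95 = 131
  {S} + {V, W, Z, Y}: 56 + 89 = 145
  {V, S} + {W, Z, Y}: 71 + 86 = 157
  {W} + {V, S, Z, Y}: 62 + 95 = 157
  {V, W} + {S, Z, Y}: 71 + 71 = 142
  {S, W} + {V, Z, Y}: 92 + 89 = 181
  … (15 splits in total)
  {V, S, W, Z} + {Y}: 102 + 26 = 128  ← best
Best: vehicle 1 Base → V → W → Z → S → Base = 102; vehicle 2 Base → Y → Base = 26; combined 128.

128 miles — the smallest possible combined total.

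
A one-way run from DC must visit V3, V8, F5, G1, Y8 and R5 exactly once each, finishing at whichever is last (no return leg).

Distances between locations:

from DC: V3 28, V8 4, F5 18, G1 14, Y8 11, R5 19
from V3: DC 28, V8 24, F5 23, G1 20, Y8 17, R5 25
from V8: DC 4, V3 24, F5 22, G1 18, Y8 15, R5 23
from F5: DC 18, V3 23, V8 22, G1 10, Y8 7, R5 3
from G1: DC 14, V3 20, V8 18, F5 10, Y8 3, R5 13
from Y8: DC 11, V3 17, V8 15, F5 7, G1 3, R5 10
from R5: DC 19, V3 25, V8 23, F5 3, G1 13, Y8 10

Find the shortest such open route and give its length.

60 — the minimum one-way total.

There are 6! = 720 possible orderings.
DC - V3 - V8 - F5 - G1 - Y8 - R5: 28+24+22+10+3+10 = 97
DC - V3 - V8 - F5 - G1 - R5 - Y8: 28+24+22+10+13+10 = 107
DC - V3 - V8 - F5 - Y8 - G1 - R5: 28+24+22+7+3+13 = 97
DC - V3 - V8 - F5 - Y8 - R5 - G1: 28+24+22+7+10+13 = 104
DC - V3 - V8 - F5 - R5 - G1 - Y8: 28+24+22+3+13+3 = 93
DC - V3 - V8 - F5 - R5 - Y8 - G1: 28+24+22+3+10+3 = 90
DC - V3 - V8 - G1 - F5 - Y8 - R5: 28+24+18+10+7+10 = 97
DC - V3 - V8 - G1 - F5 - R5 - Y8: 28+24+18+10+3+10 = 93
… (712 more)
DC - V8 - G1 - Y8 - F5 - R5 - V3: 4+18+3+7+3+25 = 60  ← best
The minimum is 60.
One shortest path: DC → V8 → G1 → Y8 → F5 → R5 → V3.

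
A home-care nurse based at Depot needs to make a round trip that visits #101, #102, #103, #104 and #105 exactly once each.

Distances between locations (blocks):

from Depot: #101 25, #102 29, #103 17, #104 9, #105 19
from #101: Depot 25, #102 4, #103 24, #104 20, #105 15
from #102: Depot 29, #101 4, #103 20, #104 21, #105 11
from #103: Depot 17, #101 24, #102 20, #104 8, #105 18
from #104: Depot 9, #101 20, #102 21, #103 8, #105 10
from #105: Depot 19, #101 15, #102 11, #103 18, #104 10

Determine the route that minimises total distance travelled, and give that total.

75 blocks — the shortest possible round trip.

There are 60 distinct closed tours to check (reversals are equivalent).
Depot → #101 → #102 → #103 → #104 → #105 → Depot: 25+4+20+8+10+19 = 86
Depot → #101 → #102 → #103 → #105 → #104 → Depot: 25+4+20+18+10+9 = 86
Depot → #101 → #102 → #104 → #103 → #105 → Depot: 25+4+21+8+18+19 = 95
Depot → #101 → #102 → #104 → #105 → #103 → Depot: 25+4+21+10+18+17 = 95
Depot → #101 → #102 → #105 → #103 → #104 → Depot: 25+4+11+18+8+9 = 75
Depot → #101 → #102 → #105 → #104 → #103 → Depot: 25+4+11+10+8+17 = 75
Depot → #101 → #103 → #102 → #104 → #105 → Depot: 25+24+20+21+10+19 = 119
Depot → #101 → #103 → #102 → #105 → #104 → Depot: 25+24+20+11+10+9 = 99
Depot → #101 → #103 → #104 → #102 → #105 → Depot: 25+24+8+21+11+19 = 108
Depot → #101 → #103 → #104 → #105 → #102 → Depot: 25+24+8+10+11+29 = 107
Depot → #101 → #103 → #105 → #102 → #104 → Depot: 25+24+18+11+21+9 = 108
Depot → #101 → #103 → #105 → #104 → #102 → Depot: 25+24+18+10+21+29 = 127
Depot → #101 → #104 → #102 → #103 → #105 → Depot: 25+20+21+20+18+19 = 123
Depot → #101 → #104 → #102 → #105 → #103 → Depot: 25+20+21+11+18+17 = 112
… (46 more)
The minimum is 75.
One optimal route: Depot → #101 → #102 → #105 → #103 → #104 → Depot (or its reverse).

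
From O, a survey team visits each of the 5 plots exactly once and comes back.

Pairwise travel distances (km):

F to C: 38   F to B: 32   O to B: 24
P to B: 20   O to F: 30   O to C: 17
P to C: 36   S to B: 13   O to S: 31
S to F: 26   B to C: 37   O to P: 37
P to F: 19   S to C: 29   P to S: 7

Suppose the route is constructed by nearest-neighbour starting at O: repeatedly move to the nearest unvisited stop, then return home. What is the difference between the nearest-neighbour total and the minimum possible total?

O: C=17, B=24, F=30, S=31, P=37 ⇒ C
C: S=29, P=36, B=37, F=38 ⇒ S
S: P=7, B=13, F=26 ⇒ P
P: F=19, B=20 ⇒ F
F: B=32 ⇒ B
NN route O → C → S → P → F → B → O costs 128.
Optimal: O → B → S → P → F → C → O costs 118 (by enumerating all 60 distinct tours).
Excess = 128 − 118 = 10.

Excess over optimum: 10 km.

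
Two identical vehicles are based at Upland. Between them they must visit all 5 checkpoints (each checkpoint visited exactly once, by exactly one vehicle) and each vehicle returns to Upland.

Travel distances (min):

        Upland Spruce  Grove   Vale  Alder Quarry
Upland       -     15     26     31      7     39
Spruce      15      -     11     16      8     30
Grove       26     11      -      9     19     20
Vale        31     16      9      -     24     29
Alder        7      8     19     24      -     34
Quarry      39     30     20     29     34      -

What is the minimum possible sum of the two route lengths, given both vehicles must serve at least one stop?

There are 2^4 − 1 = 15 ways to divide the 5 stops into two non-empty groups. For each, the best each vehicle can do is its own shortest tour through its group:
  {Spruce} + {Grove, Vale, Alder, Quarry}: 30 + 99 = 129
  {Grove} + {Spruce, Vale, Alder, Quarry}: 52 + 99 = 151
  {Spruce, Grove} + {Vale, Alder, Quarry}: 52 + 99 = 151
  {Vale} + {Spruce, Grove, Alder, Quarry}: 62 + 85 = 147
  {Spruce, Vale} + {Grove, Alder, Quarry}: 62 + 85 = 147
  {Grove, Vale} + {Spruce, Alder, Quarry}: 66 + 84 = 150
  … (15 splits in total)
  {Alder} + {Spruce, Grove, Vale, Quarry}: 14 + 99 = 113  ← best
Best: vehicle 1 Upland → Alder → Upland = 14; vehicle 2 Upland → Spruce → Vale → Grove → Quarry → Upland = 99; combined 113.

113 min — the smallest possible combined total.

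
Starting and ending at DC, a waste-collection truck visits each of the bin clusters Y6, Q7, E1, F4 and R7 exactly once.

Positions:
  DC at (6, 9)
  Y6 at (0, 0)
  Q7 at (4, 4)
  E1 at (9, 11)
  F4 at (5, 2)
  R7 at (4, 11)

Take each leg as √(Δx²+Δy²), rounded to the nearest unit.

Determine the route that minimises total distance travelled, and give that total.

Minimum total distance: 33.

With 5 stops there are 5!/2 = 60 distinct round trips (a route and its reverse cost the same).
DC - Y6 - Q7 - E1 - F4 - R7 - DC: 11+6+9+10+9+3 = 48
DC - Y6 - Q7 - E1 - R7 - F4 - DC: 11+6+9+5+9+7 = 47
DC - Y6 - Q7 - F4 - E1 - R7 - DC: 11+6+2+10+5+3 = 37
DC - Y6 - Q7 - F4 - R7 - E1 - DC: 11+6+2+9+5+4 = 37
DC - Y6 - Q7 - R7 - E1 - F4 - DC: 11+6+7+5+10+7 = 46
DC - Y6 - Q7 - R7 - F4 - E1 - DC: 11+6+7+9+10+4 = 47
DC - Y6 - E1 - Q7 - F4 - R7 - DC: 11+14+9+2+9+3 = 48
DC - Y6 - E1 - Q7 - R7 - F4 - DC: 11+14+9+7+9+7 = 57
DC - Y6 - E1 - F4 - Q7 - R7 - DC: 11+14+10+2+7+3 = 47
DC - Y6 - E1 - F4 - R7 - Q7 - DC: 11+14+10+9+7+5 = 56
DC - Y6 - E1 - R7 - Q7 - F4 - DC: 11+14+5+7+2+7 = 46
DC - Y6 - E1 - R7 - F4 - Q7 - DC: 11+14+5+9+2+5 = 46
DC - Y6 - F4 - Q7 - E1 - R7 - DC: 11+5+2+9+5+3 = 35
DC - Y6 - F4 - Q7 - R7 - E1 - DC: 11+5+2+7+5+4 = 34
… (46 more)
DC - Q7 - F4 - Y6 - R7 - E1 - DC: 5+2+5+12+5+4 = 33  ← best
The minimum is 33.
One optimal route: DC → Q7 → F4 → Y6 → R7 → E1 → DC (or its reverse).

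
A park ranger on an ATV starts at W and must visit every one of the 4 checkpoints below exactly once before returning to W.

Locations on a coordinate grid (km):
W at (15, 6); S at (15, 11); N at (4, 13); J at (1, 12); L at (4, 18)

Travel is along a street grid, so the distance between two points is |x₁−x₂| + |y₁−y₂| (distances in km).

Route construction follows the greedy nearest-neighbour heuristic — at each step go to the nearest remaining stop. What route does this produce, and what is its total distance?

W → [S:5 / N:18 / J:20 / L:23] → S (5)
S → [N:13 / J:15 / L:18] → N (13)
N → [J:4 / L:5] → J (4)
J → [L:9] → L (9)
Return L→W: 23.
Total = 5 + 13 + 4 + 9 + 23 = 54.

Total distance 54 km via the nearest-neighbour route W → S → N → J → L → W.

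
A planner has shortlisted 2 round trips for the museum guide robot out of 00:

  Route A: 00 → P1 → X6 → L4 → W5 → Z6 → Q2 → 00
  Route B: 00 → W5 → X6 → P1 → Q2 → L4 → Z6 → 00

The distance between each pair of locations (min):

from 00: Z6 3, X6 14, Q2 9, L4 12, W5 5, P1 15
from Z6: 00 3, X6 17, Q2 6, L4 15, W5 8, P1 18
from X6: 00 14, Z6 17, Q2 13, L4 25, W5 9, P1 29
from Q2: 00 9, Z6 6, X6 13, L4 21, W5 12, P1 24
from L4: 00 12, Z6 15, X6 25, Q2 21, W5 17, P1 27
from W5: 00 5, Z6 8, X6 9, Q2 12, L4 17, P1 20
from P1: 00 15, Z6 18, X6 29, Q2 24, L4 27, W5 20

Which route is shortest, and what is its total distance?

Shortest is Route B, total 106 min.

Route A: 15 + 29 + 25 + 17 + 8 + 6 + 9 = 109
Route B: 5 + 9 + 29 + 24 + 21 + 15 + 3 = 106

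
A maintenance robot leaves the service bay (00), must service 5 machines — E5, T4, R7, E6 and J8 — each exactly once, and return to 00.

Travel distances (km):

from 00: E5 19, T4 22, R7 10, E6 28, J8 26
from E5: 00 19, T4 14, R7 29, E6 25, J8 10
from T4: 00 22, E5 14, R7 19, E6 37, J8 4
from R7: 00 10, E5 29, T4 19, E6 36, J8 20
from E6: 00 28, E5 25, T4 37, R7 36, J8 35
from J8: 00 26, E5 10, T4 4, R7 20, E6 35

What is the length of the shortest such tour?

00 - E5 - T4 - R7 - E6 - J8 - 00: 19+14+19+36+35+26 = 149
00 - E5 - T4 - R7 - J8 - E6 - 00: 19+14+19+20+35+28 = 135
00 - E5 - T4 - E6 - R7 - J8 - 00: 19+14+37+36+20+26 = 152
00 - E5 - T4 - E6 - J8 - R7 - 00: 19+14+37+35+20+10 = 135
00 - E5 - T4 - J8 - R7 - E6 - 00: 19+14+4+20+36+28 = 121
00 - E5 - T4 - J8 - E6 - R7 - 00: 19+14+4+35+36+10 = 118
00 - E5 - R7 - T4 - E6 - J8 - 00: 19+29+19+37+35+26 = 165
00 - E5 - R7 - T4 - J8 - E6 - 00: 19+29+19+4+35+28 = 134
00 - E5 - R7 - E6 - T4 - J8 - 00: 19+29+36+37+4+26 = 151
00 - E5 - R7 - E6 - J8 - T4 - 00: 19+29+36+35+4+22 = 145
00 - E5 - R7 - J8 - T4 - E6 - 00: 19+29+20+4+37+28 = 137
00 - E5 - R7 - J8 - E6 - T4 - 00: 19+29+20+35+37+22 = 162
00 - E5 - E6 - T4 - R7 - J8 - 00: 19+25+37+19+20+26 = 146
00 - E5 - E6 - T4 - J8 - R7 - 00: 19+25+37+4+20+10 = 115
… (46 more)
00 - R7 - T4 - J8 - E5 - E6 - 00: 10+19+4+10+25+28 = 96  ← best
The minimum is 96.
One optimal route: 00 → R7 → T4 → J8 → E5 → E6 → 00 (or its reverse).

Shortest round trip = 96 km.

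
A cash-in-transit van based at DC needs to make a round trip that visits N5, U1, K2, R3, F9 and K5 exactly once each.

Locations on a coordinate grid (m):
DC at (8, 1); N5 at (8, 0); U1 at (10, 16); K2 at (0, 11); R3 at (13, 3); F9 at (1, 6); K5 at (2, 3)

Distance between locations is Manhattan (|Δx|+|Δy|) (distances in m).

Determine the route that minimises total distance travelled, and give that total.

Minimum total distance: 58 m.

DC → N5 → U1 → K2 → R3 → F9 → K5 → DC: 1+18+15+21+15+4+8 = 82
DC → N5 → U1 → K2 → R3 → K5 → F9 → DC: 1+18+15+21+11+4+12 = 82
DC → N5 → U1 → K2 → F9 → R3 → K5 → DC: 1+18+15+6+15+11+8 = 74
DC → N5 → U1 → K2 → F9 → K5 → R3 → DC: 1+18+15+6+4+11+7 = 62
DC → N5 → U1 → K2 → K5 → R3 → F9 → DC: 1+18+15+10+11+15+12 = 82
DC → N5 → U1 → K2 → K5 → F9 → R3 → DC: 1+18+15+10+4+15+7 = 70
DC → N5 → U1 → R3 → K2 → F9 → K5 → DC: 1+18+16+21+6+4+8 = 74
DC → N5 → U1 → R3 → K2 → K5 → F9 → DC: 1+18+16+21+10+4+12 = 82
… (352 more)
DC → N5 → R3 → U1 → K2 → F9 → K5 → DC: 1+8+16+15+6+4+8 = 58  ← best
The minimum is 58.
One optimal route: DC → N5 → R3 → U1 → K2 → F9 → K5 → DC (or its reverse).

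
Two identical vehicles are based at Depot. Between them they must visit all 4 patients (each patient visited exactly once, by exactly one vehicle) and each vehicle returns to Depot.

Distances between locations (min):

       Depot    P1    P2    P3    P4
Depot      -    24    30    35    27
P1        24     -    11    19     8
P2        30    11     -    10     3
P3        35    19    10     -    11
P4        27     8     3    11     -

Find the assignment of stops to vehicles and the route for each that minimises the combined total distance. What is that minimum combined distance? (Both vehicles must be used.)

123 min — the smallest possible combined total.

Check every non-empty split of the stops between the two vehicles; for each half take its own optimal tour:
  {P1} + {P2, P3, P4}: 48 + 75 = 123
  {P2} + {P1, P3, P4}: 60 + 78 = 138
  {P1, P2} + {P3, P4}: 65 + 73 = 138
  {P3} + {P1, P2, P4}: 70 + 65 = 135
  {P1, P3} + {P2, P4}: 78 + 60 = 138
  {P2, P3} + {P1, P4}: 75 + 59 = 134
  … (7 splits in total)
Best: vehicle 1 Depot → P1 → Depot = 48; vehicle 2 Depot → P3 → P2 → P4 → Depot = 75; combined 123.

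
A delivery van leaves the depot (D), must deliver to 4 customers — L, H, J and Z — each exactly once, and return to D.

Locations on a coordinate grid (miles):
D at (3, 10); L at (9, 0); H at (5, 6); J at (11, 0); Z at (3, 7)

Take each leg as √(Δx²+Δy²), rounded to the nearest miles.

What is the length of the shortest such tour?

Shortest round trip = 26 miles.

There are 12 distinct closed tours to check (reversals are equivalent).
D-L-H-J-Z-D: 12+7+8+11+3 = 41
D-L-H-Z-J-D: 12+7+2+11+13 = 45
D-L-J-H-Z-D: 12+2+8+2+3 = 27
D-L-J-Z-H-D: 12+2+11+2+4 = 31
D-L-Z-H-J-D: 12+9+2+8+13 = 44
D-L-Z-J-H-D: 12+9+11+8+4 = 44
D-H-L-J-Z-D: 4+7+2+11+3 = 27
D-H-L-Z-J-D: 4+7+9+11+13 = 44
D-H-J-L-Z-D: 4+8+2+9+3 = 26
D-H-Z-L-J-D: 4+2+9+2+13 = 30
D-J-L-H-Z-D: 13+2+7+2+3 = 27
D-J-H-L-Z-D: 13+8+7+9+3 = 40
The minimum is 26.
One optimal route: D → H → J → L → Z → D (or its reverse).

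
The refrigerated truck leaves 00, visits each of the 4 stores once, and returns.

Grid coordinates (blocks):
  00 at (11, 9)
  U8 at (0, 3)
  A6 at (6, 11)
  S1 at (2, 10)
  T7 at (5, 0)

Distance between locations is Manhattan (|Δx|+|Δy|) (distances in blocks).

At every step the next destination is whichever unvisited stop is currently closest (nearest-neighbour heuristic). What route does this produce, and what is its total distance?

At 00 the remaining stops are A6 7, S1 10, T7 15, U8 17; go to A6.
At A6 the remaining stops are S1 5, T7 12, U8 14; go to S1.
At S1 the remaining stops are U8 9, T7 13; go to U8.
At U8 the remaining stops are T7 8; go to T7.
Return T7→00: 15.
Total = 7 + 5 + 9 + 8 + 15 = 44.

44 blocks along 00 → A6 → S1 → U8 → T7 → 00.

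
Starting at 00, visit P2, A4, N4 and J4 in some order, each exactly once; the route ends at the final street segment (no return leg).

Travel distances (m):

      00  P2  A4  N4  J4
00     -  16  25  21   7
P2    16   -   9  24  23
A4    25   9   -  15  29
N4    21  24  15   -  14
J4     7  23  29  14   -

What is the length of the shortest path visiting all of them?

There are 4! = 24 possible orderings.
00→P2→A4→N4→J4: 16+9+15+14 = 54
00→P2→A4→J4→N4: 16+9+29+14 = 68
00→P2→N4→A4→J4: 16+24+15+29 = 84
00→P2→N4→J4→A4: 16+24+14+29 = 83
00→P2→J4→A4→N4: 16+23+29+15 = 83
00→P2→J4→N4→A4: 16+23+14+15 = 68
00→A4→P2→N4→J4: 25+9+24+14 = 72
00→A4→P2→J4→N4: 25+9+23+14 = 71
00→A4→N4→P2→J4: 25+15+24+23 = 87
00→A4→N4→J4→P2: 25+15+14+23 = 77
00→A4→J4→P2→N4: 25+29+23+24 = 101
00→A4→J4→N4→P2: 25+29+14+24 = 92
00→N4→P2→A4→J4: 21+24+9+29 = 83
00→N4→P2→J4→A4: 21+24+23+29 = 97
… (10 more)
00→J4→N4→A4→P2: 7+14+15+9 = 45  ← best
The minimum is 45.
One shortest path: 00 → J4 → N4 → A4 → P2.

Minimum one-way distance = 45 m.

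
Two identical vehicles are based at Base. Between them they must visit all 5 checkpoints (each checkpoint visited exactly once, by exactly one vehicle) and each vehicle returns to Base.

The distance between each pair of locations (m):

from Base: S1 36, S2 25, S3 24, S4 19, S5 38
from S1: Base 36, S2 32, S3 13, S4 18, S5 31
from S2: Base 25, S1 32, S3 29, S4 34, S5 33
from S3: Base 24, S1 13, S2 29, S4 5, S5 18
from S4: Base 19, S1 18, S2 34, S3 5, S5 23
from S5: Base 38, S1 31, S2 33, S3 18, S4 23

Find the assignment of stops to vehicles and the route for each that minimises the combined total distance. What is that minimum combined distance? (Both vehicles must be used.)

156 m — the smallest possible combined total.

Check every non-empty split of the stops between the two vehicles; for each half take its own optimal tour:
  {S1} + {S2, S3, S4, S5}: 72 + 100 = 172
  {S2} + {S1, S3, S4, S5}: 50 + 106 = 156
  {S1, S2} + {S3, S4, S5}: 93 + 80 = 173
  {S3} + {S1, S2, S4, S5}: 48 + 126 = 174
  {S1, S3} + {S2, S4, S5}: 73 + 100 = 173
  {S2, S3} + {S1, S4, S5}: 78 + 106 = 184
  … (15 splits in total)
Best: vehicle 1 Base → S2 → Base = 50; vehicle 2 Base → S4 → S1 → S3 → S5 → Base = 106; combined 156.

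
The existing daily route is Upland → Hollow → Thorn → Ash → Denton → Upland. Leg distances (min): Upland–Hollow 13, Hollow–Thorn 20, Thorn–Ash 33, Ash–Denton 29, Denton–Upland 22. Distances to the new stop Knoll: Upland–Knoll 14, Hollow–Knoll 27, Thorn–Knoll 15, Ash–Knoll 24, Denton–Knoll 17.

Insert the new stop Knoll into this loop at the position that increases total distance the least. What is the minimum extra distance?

Minimum extra distance: 6 min, inserting Knoll between Thorn and Ash.

Insertion cost between consecutive stops i–j is d(i,Knoll) + d(Knoll,j) − d(i,j):
  between Upland and Hollow: 14 + 27 − 13 = 28
  between Hollow and Thorn: 27 + 15 − 20 = 22
  between Thorn and Ash: 15 + 24 − 33 = 6
  between Ash and Denton: 24 + 17 − 29 = 12
  between Denton and Upland: 17 + 14 − 22 = 9
Cheapest insertion is between Thorn and Ash, adding 6.
New total = 117 + 6 = 123.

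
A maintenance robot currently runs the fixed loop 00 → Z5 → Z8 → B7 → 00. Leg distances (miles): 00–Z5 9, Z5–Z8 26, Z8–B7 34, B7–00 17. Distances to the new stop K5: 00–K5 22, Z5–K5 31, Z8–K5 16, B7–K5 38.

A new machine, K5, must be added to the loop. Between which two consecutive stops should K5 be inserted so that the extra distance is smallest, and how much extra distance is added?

Adding 20 miles by placing K5 on the Z8–B7 leg.

Insertion cost between consecutive stops i–j is d(i,K5) + d(K5,j) − d(i,j):
  between 00 and Z5: 22 + 31 − 9 = 44
  between Z5 and Z8: 31 + 16 − 26 = 21
  between Z8 and B7: 16 + 38 − 34 = 20
  between B7 and 00: 38 + 22 − 17 = 43
Cheapest insertion is between Z8 and B7, adding 20.
New total = 86 + 20 = 106.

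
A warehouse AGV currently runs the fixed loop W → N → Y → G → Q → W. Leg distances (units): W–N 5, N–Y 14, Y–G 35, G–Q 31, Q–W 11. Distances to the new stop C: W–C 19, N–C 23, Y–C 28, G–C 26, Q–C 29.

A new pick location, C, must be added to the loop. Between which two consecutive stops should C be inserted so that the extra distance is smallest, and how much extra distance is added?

+19 — insert C between Y and G.

Insertion cost between consecutive stops i–j is d(i,C) + d(C,j) − d(i,j):
  between W and N: 19 + 23 − 5 = 37
  between N and Y: 23 + 28 − 14 = 37
  between Y and G: 28 + 26 − 35 = 19
  between G and Q: 26 + 29 − 31 = 24
  between Q and W: 29 + 19 − 11 = 37
Cheapest insertion is between Y and G, adding 19.
New total = 96 + 19 = 115.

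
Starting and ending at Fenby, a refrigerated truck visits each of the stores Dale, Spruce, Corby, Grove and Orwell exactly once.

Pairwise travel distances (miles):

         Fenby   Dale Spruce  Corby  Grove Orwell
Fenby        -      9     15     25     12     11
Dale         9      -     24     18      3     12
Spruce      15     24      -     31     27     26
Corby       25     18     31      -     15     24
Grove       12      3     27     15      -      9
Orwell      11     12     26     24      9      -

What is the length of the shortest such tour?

Fenby → Dale → Spruce → Corby → Grove → Orwell → Fenby: 9+24+31+15+9+11 = 99
Fenby → Dale → Spruce → Corby → Orwell → Grove → Fenby: 9+24+31+24+9+12 = 109
Fenby → Dale → Spruce → Grove → Corby → Orwell → Fenby: 9+24+27+15+24+11 = 110
Fenby → Dale → Spruce → Grove → Orwell → Corby → Fenby: 9+24+27+9+24+25 = 118
Fenby → Dale → Spruce → Orwell → Corby → Grove → Fenby: 9+24+26+24+15+12 = 110
Fenby → Dale → Spruce → Orwell → Grove → Corby → Fenby: 9+24+26+9+15+25 = 108
Fenby → Dale → Corby → Spruce → Grove → Orwell → Fenby: 9+18+31+27+9+11 = 105
Fenby → Dale → Corby → Spruce → Orwell → Grove → Fenby: 9+18+31+26+9+12 = 105
Fenby → Dale → Corby → Grove → Spruce → Orwell → Fenby: 9+18+15+27+26+11 = 106
Fenby → Dale → Corby → Grove → Orwell → Spruce → Fenby: 9+18+15+9+26+15 = 92
Fenby → Dale → Corby → Orwell → Spruce → Grove → Fenby: 9+18+24+26+27+12 = 116
Fenby → Dale → Corby → Orwell → Grove → Spruce → Fenby: 9+18+24+9+27+15 = 102
Fenby → Dale → Grove → Spruce → Corby → Orwell → Fenby: 9+3+27+31+24+11 = 105
Fenby → Dale → Grove → Spruce → Orwell → Corby → Fenby: 9+3+27+26+24+25 = 114
… (46 more)
Fenby → Spruce → Corby → Dale → Grove → Orwell → Fenby: 15+31+18+3+9+11 = 87  ← best
The minimum is 87.
One optimal route: Fenby → Spruce → Corby → Dale → Grove → Orwell → Fenby (or its reverse).

Shortest round trip = 87 miles.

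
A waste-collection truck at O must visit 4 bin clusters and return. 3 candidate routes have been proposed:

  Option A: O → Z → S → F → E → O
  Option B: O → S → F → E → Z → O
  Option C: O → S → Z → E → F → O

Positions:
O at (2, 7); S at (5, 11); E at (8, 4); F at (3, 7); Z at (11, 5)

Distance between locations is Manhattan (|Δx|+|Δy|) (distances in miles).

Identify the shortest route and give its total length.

Option A: 11 + 12 + 6 + 8 + 9 = 46
Option B: 7 + 6 + 8 + 4 + 11 = 36
Option C: 7 + 12 + 4 + 8 + 1 = 32

Shortest is Option C, total 32 miles.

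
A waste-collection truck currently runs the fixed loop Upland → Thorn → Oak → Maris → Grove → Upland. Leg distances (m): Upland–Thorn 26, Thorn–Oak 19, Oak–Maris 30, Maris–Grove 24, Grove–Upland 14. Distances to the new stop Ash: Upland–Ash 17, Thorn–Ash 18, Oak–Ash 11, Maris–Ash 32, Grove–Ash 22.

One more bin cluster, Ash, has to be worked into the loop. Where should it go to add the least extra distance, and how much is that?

+9 m — insert Ash between Upland and Thorn.

Insertion cost between consecutive stops i–j is d(i,Ash) + d(Ash,j) − d(i,j):
  between Upland and Thorn: 17 + 18 − 26 = 9
  between Thorn and Oak: 18 + 11 − 19 = 10
  between Oak and Maris: 11 + 32 − 30 = 13
  between Maris and Grove: 32 + 22 − 24 = 30
  between Grove and Upland: 22 + 17 − 14 = 25
Cheapest insertion is between Upland and Thorn, adding 9.
New total = 113 + 9 = 122.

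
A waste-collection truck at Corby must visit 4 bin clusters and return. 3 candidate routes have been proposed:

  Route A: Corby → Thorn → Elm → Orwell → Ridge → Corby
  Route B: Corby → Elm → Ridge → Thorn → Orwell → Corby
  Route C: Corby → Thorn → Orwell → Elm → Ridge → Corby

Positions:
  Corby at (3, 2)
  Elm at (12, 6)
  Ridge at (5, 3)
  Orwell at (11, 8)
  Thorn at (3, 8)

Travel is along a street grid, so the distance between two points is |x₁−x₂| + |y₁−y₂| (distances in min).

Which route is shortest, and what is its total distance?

Shortest is Route C, total 30 min.

Route A: 6 + 11 + 3 + 11 + 3 = 34
Route B: 13 + 10 + 7 + 8 + 14 = 52
Route C: 6 + 8 + 3 + 10 + 3 = 30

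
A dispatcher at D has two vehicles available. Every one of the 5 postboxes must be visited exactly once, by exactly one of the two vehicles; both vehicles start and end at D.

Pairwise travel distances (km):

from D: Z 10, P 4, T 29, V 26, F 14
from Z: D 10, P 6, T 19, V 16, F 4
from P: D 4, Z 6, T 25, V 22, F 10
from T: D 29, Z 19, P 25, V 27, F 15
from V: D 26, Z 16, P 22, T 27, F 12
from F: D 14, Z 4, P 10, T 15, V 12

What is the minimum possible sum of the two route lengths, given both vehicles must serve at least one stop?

90 km — the smallest possible combined total.

Try each way of splitting the stops between the two vehicles (each non-empty) and, for each split, find the best tour for each vehicle:
  {Z} + {P, T, V, F}: 20 + 82 = 102
  {P} + {Z, T, V, F}: 8 + 82 = 90
  {Z, P} + {T, V, F}: 20 + 82 = 102
  {T} + {Z, P, V, F}: 58 + 52 = 110
  {Z, T} + {P, V, F}: 58 + 52 = 110
  {P, T} + {Z, V, F}: 58 + 52 = 110
  … (15 splits in total)
Best: vehicle 1 D → P → D = 8; vehicle 2 D → Z → T → V → F → D = 82; combined 90.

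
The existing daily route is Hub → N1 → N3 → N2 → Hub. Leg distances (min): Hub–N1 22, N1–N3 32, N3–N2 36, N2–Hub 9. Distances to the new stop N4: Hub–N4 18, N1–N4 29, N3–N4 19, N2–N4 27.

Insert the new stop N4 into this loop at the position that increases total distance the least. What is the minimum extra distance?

Minimum extra distance: 10 min, inserting N4 between N3 and N2.

Insertion cost between consecutive stops i–j is d(i,N4) + d(N4,j) − d(i,j):
  between Hub and N1: 18 + 29 − 22 = 25
  between N1 and N3: 29 + 19 − 32 = 16
  between N3 and N2: 19 + 27 − 36 = 10
  between N2 and Hub: 27 + 18 − 9 = 36
Cheapest insertion is between N3 and N2, adding 10.
New total = 99 + 10 = 109.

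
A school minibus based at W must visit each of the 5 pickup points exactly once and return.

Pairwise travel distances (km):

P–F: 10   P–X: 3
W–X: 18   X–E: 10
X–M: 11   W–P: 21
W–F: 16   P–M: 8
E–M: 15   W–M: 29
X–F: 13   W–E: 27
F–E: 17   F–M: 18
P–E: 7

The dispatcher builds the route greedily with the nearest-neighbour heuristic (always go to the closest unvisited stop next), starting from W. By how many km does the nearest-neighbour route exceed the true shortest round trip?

Excess over optimum: 6 km.

W: F=16, X=18, P=21, E=27, M=29 ⇒ F
F: P=10, X=13, E=17, M=18 ⇒ P
P: X=3, E=7, M=8 ⇒ X
X: E=10, M=11 ⇒ E
E: M=15 ⇒ M
NN route W → F → P → X → E → M → W costs 83.
Optimal: W → X → P → E → M → F → W costs 77 (by enumerating all 60 distinct tours).
Excess = 83 − 77 = 6.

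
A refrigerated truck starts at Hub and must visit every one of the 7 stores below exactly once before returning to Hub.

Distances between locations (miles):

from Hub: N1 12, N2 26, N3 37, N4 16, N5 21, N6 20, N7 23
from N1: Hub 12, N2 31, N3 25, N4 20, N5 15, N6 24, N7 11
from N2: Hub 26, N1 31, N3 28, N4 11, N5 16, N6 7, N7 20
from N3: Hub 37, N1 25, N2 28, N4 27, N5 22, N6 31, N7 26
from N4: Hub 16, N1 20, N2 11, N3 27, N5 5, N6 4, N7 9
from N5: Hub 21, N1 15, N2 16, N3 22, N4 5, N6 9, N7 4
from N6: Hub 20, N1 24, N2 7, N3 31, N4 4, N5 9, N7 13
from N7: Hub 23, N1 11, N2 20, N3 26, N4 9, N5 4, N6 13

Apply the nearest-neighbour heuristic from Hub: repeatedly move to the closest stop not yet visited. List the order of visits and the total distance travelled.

Hub → [N1:12 / N4:16 / N6:20 / N5:21 / N7:23 / N2:26 / N3:37] → N1 (12)
N1 → [N7:11 / N5:15 / N4:20 / N6:24 / N3:25 / N2:31] → N7 (11)
N7 → [N5:4 / N4:9 / N6:13 / N2:20 / N3:26] → N5 (4)
N5 → [N4:5 / N6:9 / N2:16 / N3:22] → N4 (5)
N4 → [N6:4 / N2:11 / N3:27] → N6 (4)
N6 → [N2:7 / N3:31] → N2 (7)
N2 → [N3:28] → N3 (28)
Return N3→Hub: 37.
Total = 12 + 11 + 4 + 5 + 4 + 7 + 28 + 37 = 108.

108 miles along Hub → N1 → N7 → N5 → N4 → N6 → N2 → N3 → Hub.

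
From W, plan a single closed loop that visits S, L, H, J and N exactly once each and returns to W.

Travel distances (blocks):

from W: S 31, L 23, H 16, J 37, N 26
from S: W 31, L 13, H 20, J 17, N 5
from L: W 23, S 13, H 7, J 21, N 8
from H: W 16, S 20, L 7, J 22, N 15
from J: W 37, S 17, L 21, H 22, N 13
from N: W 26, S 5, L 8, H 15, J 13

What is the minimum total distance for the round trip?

There are 60 distinct closed tours to check (reversals are equivalent).
W - S - L - H - J - N - W: 31+13+7+22+13+26 = 112
W - S - L - H - N - J - W: 31+13+7+15+13+37 = 116
W - S - L - J - H - N - W: 31+13+21+22+15+26 = 128
W - S - L - J - N - H - W: 31+13+21+13+15+16 = 109
W - S - L - N - H - J - W: 31+13+8+15+22+37 = 126
W - S - L - N - J - H - W: 31+13+8+13+22+16 = 103
W - S - H - L - J - N - W: 31+20+7+21+13+26 = 118
W - S - H - L - N - J - W: 31+20+7+8+13+37 = 116
W - S - H - J - L - N - W: 31+20+22+21+8+26 = 128
W - S - H - J - N - L - W: 31+20+22+13+8+23 = 117
W - S - H - N - L - J - W: 31+20+15+8+21+37 = 132
W - S - H - N - J - L - W: 31+20+15+13+21+23 = 123
W - S - J - L - H - N - W: 31+17+21+7+15+26 = 117
W - S - J - L - N - H - W: 31+17+21+8+15+16 = 108
… (46 more)
W - H - L - N - S - J - W: 16+7+8+5+17+37 = 90  ← best
The minimum is 90.
One optimal route: W → H → L → N → S → J → W (or its reverse).

90 blocks — the shortest possible round trip.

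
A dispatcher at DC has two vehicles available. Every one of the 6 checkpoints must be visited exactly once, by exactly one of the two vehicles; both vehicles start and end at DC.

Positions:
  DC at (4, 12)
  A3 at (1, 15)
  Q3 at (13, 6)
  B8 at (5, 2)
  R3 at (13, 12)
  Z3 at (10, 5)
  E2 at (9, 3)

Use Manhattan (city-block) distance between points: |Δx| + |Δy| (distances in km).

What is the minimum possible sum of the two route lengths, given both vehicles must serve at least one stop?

There are 2^5 − 1 = 31 ways to divide the 6 stops into two non-empty groups. For each, the best each vehicle can do is its own shortest tour through its group:
  {A3} + {Q3, B8, R3, Z3, E2}: 12 + 38 = 50
  {Q3} + {A3, B8, R3, Z3, E2}: 30 + 50 = 80
  {A3, Q3} + {B8, R3, Z3, E2}: 42 + 38 = 80
  {B8} + {A3, Q3, R3, Z3, E2}: 22 + 48 = 70
  {A3, B8} + {Q3, R3, Z3, E2}: 34 + 36 = 70
  {Q3, B8} + {A3, R3, Z3, E2}: 38 + 48 = 86
  … (31 splits in total)
Best: vehicle 1 DC → A3 → DC = 12; vehicle 2 DC → B8 → E2 → Z3 → Q3 → R3 → DC = 38; combined 50.

Minimum combined distance: 50 km.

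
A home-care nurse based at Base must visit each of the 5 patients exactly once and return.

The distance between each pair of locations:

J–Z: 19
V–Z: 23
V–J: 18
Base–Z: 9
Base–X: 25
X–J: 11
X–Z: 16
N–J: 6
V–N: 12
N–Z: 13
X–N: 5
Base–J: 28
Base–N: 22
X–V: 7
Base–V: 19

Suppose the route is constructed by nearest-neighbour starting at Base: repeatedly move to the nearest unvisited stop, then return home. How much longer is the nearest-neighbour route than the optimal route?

The nearest-neighbour route is 15 longer than optimal.

From Base: Z=9, V=19, N=22, X=25, J=28 → choose Z (9).
From Z: N=13, X=16, J=19, V=23 → choose N (13).
From N: X=5, J=6, V=12 → choose X (5).
From X: V=7, J=11 → choose V (7).
From V: J=18 → choose J (18).
NN route Base → Z → N → X → V → J → Base costs 80.
Optimal: Base → V → X → N → J → Z → Base costs 65 (by enumerating all 60 distinct tours).
Excess = 80 − 65 = 15.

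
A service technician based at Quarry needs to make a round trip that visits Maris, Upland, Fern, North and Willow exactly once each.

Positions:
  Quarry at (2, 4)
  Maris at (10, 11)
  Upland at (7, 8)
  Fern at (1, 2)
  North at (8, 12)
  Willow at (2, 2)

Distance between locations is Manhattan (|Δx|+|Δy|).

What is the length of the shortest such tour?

With 5 stops there are 5!/2 = 60 distinct round trips (a route and its reverse cost the same).
Quarry → Maris → Upland → Fern → North → Willow → Quarry: 15+6+12+17+16+2 = 68
Quarry → Maris → Upland → Fern → Willow → North → Quarry: 15+6+12+1+16+14 = 64
Quarry → Maris → Upland → North → Fern → Willow → Quarry: 15+6+5+17+1+2 = 46
Quarry → Maris → Upland → North → Willow → Fern → Quarry: 15+6+5+16+1+3 = 46
Quarry → Maris → Upland → Willow → Fern → North → Quarry: 15+6+11+1+17+14 = 64
Quarry → Maris → Upland → Willow → North → Fern → Quarry: 15+6+11+16+17+3 = 68
Quarry → Maris → Fern → Upland → North → Willow → Quarry: 15+18+12+5+16+2 = 68
Quarry → Maris → Fern → Upland → Willow → North → Quarry: 15+18+12+11+16+14 = 86
Quarry → Maris → Fern → North → Upland → Willow → Quarry: 15+18+17+5+11+2 = 68
Quarry → Maris → Fern → North → Willow → Upland → Quarry: 15+18+17+16+11+9 = 86
Quarry → Maris → Fern → Willow → Upland → North → Quarry: 15+18+1+11+5+14 = 64
Quarry → Maris → Fern → Willow → North → Upland → Quarry: 15+18+1+16+5+9 = 64
Quarry → Maris → North → Upland → Fern → Willow → Quarry: 15+3+5+12+1+2 = 38
Quarry → Maris → North → Upland → Willow → Fern → Quarry: 15+3+5+11+1+3 = 38
… (46 more)
The minimum is 38.
One optimal route: Quarry → Maris → North → Upland → Fern → Willow → Quarry (or its reverse).

Shortest round trip = 38.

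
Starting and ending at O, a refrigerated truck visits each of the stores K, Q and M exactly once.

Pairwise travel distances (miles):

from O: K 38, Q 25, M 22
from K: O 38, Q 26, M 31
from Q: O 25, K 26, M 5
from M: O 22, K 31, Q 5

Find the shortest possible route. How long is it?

O→K→Q→M→O: 38+26+5+22 = 91
O→K→M→Q→O: 38+31+5+25 = 99
O→Q→K→M→O: 25+26+31+22 = 104
The minimum is 91.
One optimal route: O → K → Q → M → O (or its reverse).

Minimum total distance: 91 miles.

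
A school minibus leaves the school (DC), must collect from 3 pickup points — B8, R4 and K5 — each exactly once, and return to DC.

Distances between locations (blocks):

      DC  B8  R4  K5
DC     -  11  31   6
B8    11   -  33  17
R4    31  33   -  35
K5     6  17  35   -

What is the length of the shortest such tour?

85 blocks — the shortest possible round trip.

DC → B8 → R4 → K5 → DC: 11+33+35+6 = 85
DC → B8 → K5 → R4 → DC: 11+17+35+31 = 94
DC → R4 → B8 → K5 → DC: 31+33+17+6 = 87
The minimum is 85.
One optimal route: DC → B8 → R4 → K5 → DC (or its reverse).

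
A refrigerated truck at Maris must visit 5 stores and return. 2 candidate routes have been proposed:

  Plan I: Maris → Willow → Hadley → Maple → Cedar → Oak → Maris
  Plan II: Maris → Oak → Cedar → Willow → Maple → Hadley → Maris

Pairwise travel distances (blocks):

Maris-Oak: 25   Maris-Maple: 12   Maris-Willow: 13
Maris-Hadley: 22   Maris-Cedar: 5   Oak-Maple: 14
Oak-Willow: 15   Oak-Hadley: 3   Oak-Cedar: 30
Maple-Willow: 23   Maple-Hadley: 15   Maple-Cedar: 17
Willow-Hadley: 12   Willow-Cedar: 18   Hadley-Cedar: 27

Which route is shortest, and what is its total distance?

Plan I: 13 + 12 + 15 + 17 + 30 + 25 = 112
Plan II: 25 + 30 + 18 + 23 + 15 + 22 = 133

112 blocks — Plan I is the shortest.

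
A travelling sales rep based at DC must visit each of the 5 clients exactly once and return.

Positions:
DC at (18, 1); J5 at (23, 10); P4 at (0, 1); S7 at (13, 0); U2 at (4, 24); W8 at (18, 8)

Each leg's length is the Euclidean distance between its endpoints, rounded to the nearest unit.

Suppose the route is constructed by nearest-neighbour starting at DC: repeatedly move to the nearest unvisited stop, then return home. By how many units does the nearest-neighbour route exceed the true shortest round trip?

The nearest-neighbour route is 7 longer than optimal.

From DC: S7=5, W8=7, J5=10, P4=18, U2=27 → choose S7 (5).
From S7: W8=9, P4=13, J5=14, U2=26 → choose W8 (9).
From W8: J5=5, P4=19, U2=21 → choose J5 (5).
From J5: U2=24, P4=25 → choose U2 (24).
From U2: P4=23 → choose P4 (23).
NN route DC → S7 → W8 → J5 → U2 → P4 → DC costs 84.
Optimal: DC → J5 → W8 → U2 → P4 → S7 → DC costs 77 (by enumerating all 60 distinct tours).
Excess = 84 − 77 = 7.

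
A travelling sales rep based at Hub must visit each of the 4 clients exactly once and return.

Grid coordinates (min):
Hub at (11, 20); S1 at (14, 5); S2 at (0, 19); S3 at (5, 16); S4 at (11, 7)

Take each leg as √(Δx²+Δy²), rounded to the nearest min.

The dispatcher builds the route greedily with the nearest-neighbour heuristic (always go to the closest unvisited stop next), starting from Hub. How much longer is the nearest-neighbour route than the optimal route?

Excess over optimum: 1 min.

Hub: S3=7, S2=11, S4=13, S1=15 ⇒ S3
S3: S2=6, S4=11, S1=14 ⇒ S2
S2: S4=16, S1=20 ⇒ S4
S4: S1=4 ⇒ S1
NN route Hub → S3 → S2 → S4 → S1 → Hub costs 48.
Optimal: Hub → S1 → S4 → S3 → S2 → Hub costs 47 (by enumerating all 12 distinct tours).
Excess = 48 − 47 = 1.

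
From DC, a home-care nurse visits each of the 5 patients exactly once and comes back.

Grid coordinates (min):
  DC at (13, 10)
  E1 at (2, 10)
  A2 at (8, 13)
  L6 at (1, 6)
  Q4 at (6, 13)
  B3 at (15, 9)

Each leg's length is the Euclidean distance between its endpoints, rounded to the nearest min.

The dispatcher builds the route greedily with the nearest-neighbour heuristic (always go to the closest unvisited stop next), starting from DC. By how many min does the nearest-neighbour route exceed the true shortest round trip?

From DC: B3=2, A2=6, Q4=8, E1=11, L6=13 → choose B3 (2).
From B3: A2=8, Q4=10, E1=13, L6=14 → choose A2 (8).
From A2: Q4=2, E1=7, L6=10 → choose Q4 (2).
From Q4: E1=5, L6=9 → choose E1 (5).
From E1: L6=4 → choose L6 (4).
NN route DC → B3 → A2 → Q4 → E1 → L6 → DC costs 34.
Optimal: DC → A2 → Q4 → E1 → L6 → B3 → DC costs 33 (by enumerating all 60 distinct tours).
Excess = 34 − 33 = 1.

The nearest-neighbour route is 1 min longer than optimal.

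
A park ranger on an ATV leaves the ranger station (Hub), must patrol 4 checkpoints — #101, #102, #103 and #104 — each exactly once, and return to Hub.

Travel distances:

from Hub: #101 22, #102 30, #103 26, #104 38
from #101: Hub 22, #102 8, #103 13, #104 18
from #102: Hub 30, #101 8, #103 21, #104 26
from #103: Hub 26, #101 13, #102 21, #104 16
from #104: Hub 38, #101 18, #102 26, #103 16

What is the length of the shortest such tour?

Minimum total distance: 98.

There are 12 distinct closed tours to check (reversals are equivalent).
Hub-#101-#102-#103-#104-Hub: 22+8+21+16+38 = 105
Hub-#101-#102-#104-#103-Hub: 22+8+26+16+26 = 98
Hub-#101-#103-#102-#104-Hub: 22+13+21+26+38 = 120
Hub-#101-#103-#104-#102-Hub: 22+13+16+26+30 = 107
Hub-#101-#104-#102-#103-Hub: 22+18+26+21+26 = 113
Hub-#101-#104-#103-#102-Hub: 22+18+16+21+30 = 107
Hub-#102-#101-#103-#104-Hub: 30+8+13+16+38 = 105
Hub-#102-#101-#104-#103-Hub: 30+8+18+16+26 = 98
Hub-#102-#103-#101-#104-Hub: 30+21+13+18+38 = 120
Hub-#102-#104-#101-#103-Hub: 30+26+18+13+26 = 113
Hub-#103-#101-#102-#104-Hub: 26+13+8+26+38 = 111
Hub-#103-#102-#101-#104-Hub: 26+21+8+18+38 = 111
The minimum is 98.
One optimal route: Hub → #101 → #102 → #104 → #103 → Hub (or its reverse).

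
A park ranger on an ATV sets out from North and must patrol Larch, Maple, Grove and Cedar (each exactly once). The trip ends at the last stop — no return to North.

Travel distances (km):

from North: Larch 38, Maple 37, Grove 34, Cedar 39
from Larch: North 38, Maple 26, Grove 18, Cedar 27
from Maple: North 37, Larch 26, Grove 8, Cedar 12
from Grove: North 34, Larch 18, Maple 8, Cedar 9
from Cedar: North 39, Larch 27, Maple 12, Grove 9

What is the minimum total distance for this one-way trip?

There are 4! = 24 possible orderings.
North→Larch→Maple→Grove→Cedar: 38+26+8+9 = 81
North→Larch→Maple→Cedar→Grove: 38+26+12+9 = 85
North→Larch→Grove→Maple→Cedar: 38+18+8+12 = 76
North→Larch→Grove→Cedar→Maple: 38+18+9+12 = 77
North→Larch→Cedar→Maple→Grove: 38+27+12+8 = 85
North→Larch→Cedar→Grove→Maple: 38+27+9+8 = 82
North→Maple→Larch→Grove→Cedar: 37+26+18+9 = 90
North→Maple→Larch→Cedar→Grove: 37+26+27+9 = 99
North→Maple→Grove→Larch→Cedar: 37+8+18+27 = 90
North→Maple→Grove→Cedar→Larch: 37+8+9+27 = 81
North→Maple→Cedar→Larch→Grove: 37+12+27+18 = 94
North→Maple→Cedar→Grove→Larch: 37+12+9+18 = 76
North→Grove→Larch→Maple→Cedar: 34+18+26+12 = 90
North→Grove→Larch→Cedar→Maple: 34+18+27+12 = 91
… (10 more)
The minimum is 76.
One shortest path: North → Larch → Grove → Maple → Cedar.

Minimum one-way distance = 76 km.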